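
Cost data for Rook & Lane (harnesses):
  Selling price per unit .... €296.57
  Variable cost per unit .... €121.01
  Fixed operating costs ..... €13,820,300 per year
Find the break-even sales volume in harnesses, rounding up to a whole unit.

Unit CM = price − variable cost = €296.57 − €121.01 = €175.56.
Break-even volume = fixed costs ÷ CM per unit = €13,820,300 ÷ €175.56 = 78,721.23, so 78,722 harnesses.

78,722 harnesses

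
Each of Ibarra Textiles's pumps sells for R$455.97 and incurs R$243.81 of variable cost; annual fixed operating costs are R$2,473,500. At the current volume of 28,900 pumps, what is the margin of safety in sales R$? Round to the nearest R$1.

Contribution margin per unit = R$455.97 − R$243.81 = R$212.16. Break-even units = R$2,473,500 ÷ R$212.16 = 11,658.65; break-even revenue = 11,658.65 × R$455.97 = R$5,315,996.39.
Actual sales revenue = 28,900 × R$455.97 = R$13,177,533.00.
Margin of safety = R$13,177,533.00 − R$5,315,996.39 = R$7,861,537.

R$7,861,537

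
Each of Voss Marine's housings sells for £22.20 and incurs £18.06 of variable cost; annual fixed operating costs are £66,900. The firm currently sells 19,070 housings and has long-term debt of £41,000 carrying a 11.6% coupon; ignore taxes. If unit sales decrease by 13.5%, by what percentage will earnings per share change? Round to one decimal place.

Contribution at this volume is 19,070 × £4.14 = £78,949.80.
Subtracting fixed costs: EBIT = £78,949.80 − £66,900 = £12,049.80.
After interest of £4,756.00, pre-tax earnings = £7,293.80.
DCL = total CM / (EBIT − I) = £78,949.80 / £7,293.80 = 10.8242.
%ΔEPS = DCL × %ΔSales = 10.8242 × -13.5% = -146.1%.

-146.1%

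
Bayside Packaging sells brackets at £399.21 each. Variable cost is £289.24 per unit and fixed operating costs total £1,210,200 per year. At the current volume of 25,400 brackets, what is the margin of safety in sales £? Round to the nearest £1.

Contribution margin per unit = £399.21 − £289.24 = £109.97. Break-even units = £1,210,200 ÷ £109.97 = 11,004.82; break-even revenue = 11,004.82 × £399.21 = £4,393,233.99.
Actual sales revenue = 25,400 × £399.21 = £10,139,934.00.
Margin of safety = £10,139,934.00 − £4,393,233.99 = £5,746,700.

£5,746,700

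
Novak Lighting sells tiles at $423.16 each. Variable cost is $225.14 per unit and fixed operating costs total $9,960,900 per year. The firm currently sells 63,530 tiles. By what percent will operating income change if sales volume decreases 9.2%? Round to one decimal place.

-44.2%

Total contribution margin = 63,530 × $198.02 = $12,580,210.60.
EBIT = $12,580,210.60 − $9,960,900 = $2,619,310.60.
Degree of operating leverage = $12,580,210.60 / $2,619,310.60 = 4.8029.
Operating income changes by 4.8029 × -9.2% = -44.2%.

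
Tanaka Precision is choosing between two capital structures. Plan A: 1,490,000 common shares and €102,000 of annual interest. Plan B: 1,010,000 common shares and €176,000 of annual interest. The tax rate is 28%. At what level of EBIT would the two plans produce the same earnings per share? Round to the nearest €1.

At indifference, (EBIT − 102,000)(1 − t)/1,490,000 = (EBIT − 176,000)(1 − t)/1,010,000.
The (1 − t) factor cancels: (EBIT − 102,000) × 1,010,000 = (EBIT − 176,000) × 1,490,000.
EBIT × (1,490,000 − 1,010,000) = 176,000 × 1,490,000 − 102,000 × 1,010,000 = 159,220,000,000, so EBIT = 159,220,000,000 ÷ 480,000 = 331,708.33.

€331,708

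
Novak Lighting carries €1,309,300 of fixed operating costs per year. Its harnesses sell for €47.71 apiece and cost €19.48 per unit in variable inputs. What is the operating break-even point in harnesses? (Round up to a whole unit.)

46,380 harnesses

Each unit contributes €47.71 − €19.48 = €28.23.
Break-even volume = fixed costs ÷ CM per unit = €1,309,300 ÷ €28.23 = 46,379.74, so 46,380 harnesses.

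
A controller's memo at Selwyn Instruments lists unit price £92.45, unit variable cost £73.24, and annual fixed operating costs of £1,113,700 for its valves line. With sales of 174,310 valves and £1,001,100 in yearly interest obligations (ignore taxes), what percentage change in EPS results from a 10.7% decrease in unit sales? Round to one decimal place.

At 174,310 units, contribution = 174,310 × £19.21 = £3,348,495.10.
Operating income = contribution − fixed costs = £3,348,495.10 − £1,113,700 = £2,234,795.10.
After interest of £1,001,100.00, pre-tax earnings = £1,233,695.10.
DCL = total CM / (EBIT − I) = £3,348,495.10 / £1,233,695.10 = 2.7142.
EPS therefore changes by 2.7142 × (-10.7%) = -29.0%.

-29.0%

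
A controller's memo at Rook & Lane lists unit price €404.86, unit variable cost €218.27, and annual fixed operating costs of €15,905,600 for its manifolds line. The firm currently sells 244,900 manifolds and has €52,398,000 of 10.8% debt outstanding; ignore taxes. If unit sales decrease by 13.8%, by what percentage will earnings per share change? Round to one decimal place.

At 244,900 units, contribution = 244,900 × €186.59 = €45,695,891.00.
Operating income = contribution − fixed costs = €45,695,891.00 − €15,905,600 = €29,790,291.00.
Interest = €5,658,984.00, so EBIT − I = €24,131,307.00.
Degree of combined leverage = contribution ÷ (EBIT − I) = €45,695,891.00 ÷ €24,131,307.00 = 1.8936.
%ΔEPS = DCL × %ΔSales = 1.8936 × -13.8% = -26.1%.

-26.1%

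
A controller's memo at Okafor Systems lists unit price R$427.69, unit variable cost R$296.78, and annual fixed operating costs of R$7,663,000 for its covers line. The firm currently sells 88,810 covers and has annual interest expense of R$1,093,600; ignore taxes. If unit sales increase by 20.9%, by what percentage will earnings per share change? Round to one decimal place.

Contribution at this volume is 88,810 × R$130.91 = R$11,626,117.10.
Subtracting fixed costs: EBIT = R$11,626,117.10 − R$7,663,000 = R$3,963,117.10.
After interest of R$1,093,600.00, pre-tax earnings = R$2,869,517.10.
DCL = total CM / (EBIT − I) = R$11,626,117.10 / R$2,869,517.10 = 4.0516.
%ΔEPS = DCL × %ΔSales = 4.0516 × +20.9% = +84.7%.

+84.7%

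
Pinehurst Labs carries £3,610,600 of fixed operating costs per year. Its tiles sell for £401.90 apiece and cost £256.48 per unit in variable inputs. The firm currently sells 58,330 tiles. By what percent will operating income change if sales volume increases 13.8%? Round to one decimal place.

Contribution at this volume is 58,330 × £145.42 = £8,482,348.60.
Subtracting fixed costs: EBIT = £8,482,348.60 − £3,610,600 = £4,871,748.60.
Degree of operating leverage = £8,482,348.60 / £4,871,748.60 = 1.7411.
So EBIT moves 1.7411 × (+13.8%) = +24.0%.

+24.0%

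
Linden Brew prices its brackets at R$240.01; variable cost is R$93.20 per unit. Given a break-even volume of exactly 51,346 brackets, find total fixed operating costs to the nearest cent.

R$7,538,106.26

Each unit contributes R$240.01 − R$93.20 = R$146.81.
Since BE = FC / CM, FC = 51,346 × R$146.81 = R$7,538,106.26.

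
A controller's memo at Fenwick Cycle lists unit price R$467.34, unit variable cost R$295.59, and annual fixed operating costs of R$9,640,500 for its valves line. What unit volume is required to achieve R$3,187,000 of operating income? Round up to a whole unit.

74,688 valves

Each unit contributes R$467.34 − R$295.59 = R$171.75.
Need Q such that Q × R$171.75 − R$9,640,500 = R$3,187,000, i.e. Q = R$12,827,500 / R$171.75 = 74,687.05 → 74,688.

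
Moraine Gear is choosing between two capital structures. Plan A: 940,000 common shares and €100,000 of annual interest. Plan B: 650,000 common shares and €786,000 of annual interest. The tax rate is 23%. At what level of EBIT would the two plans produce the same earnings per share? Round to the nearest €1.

Set EPS_A = EPS_B: (EBIT − €100,000)(1 − 0.23) ÷ 940,000 = (EBIT − €786,000)(1 − 0.23) ÷ 650,000.
The (1 − t) factor cancels: (EBIT − 100,000) × 650,000 = (EBIT − 786,000) × 940,000.
EBIT × (940,000 − 650,000) = 786,000 × 940,000 − 100,000 × 650,000 = 673,840,000,000, so EBIT = 673,840,000,000 ÷ 290,000 = 2,323,586.21.

€2,323,586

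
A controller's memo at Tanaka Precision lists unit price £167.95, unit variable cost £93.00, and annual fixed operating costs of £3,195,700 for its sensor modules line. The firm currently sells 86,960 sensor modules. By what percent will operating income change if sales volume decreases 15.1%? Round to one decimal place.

At 86,960 units, contribution = 86,960 × £74.95 = £6,517,652.00.
Subtracting fixed costs: EBIT = £6,517,652.00 − £3,195,700 = £3,321,952.00.
Degree of operating leverage = £6,517,652.00 / £3,321,952.00 = 1.9620.
So EBIT moves 1.9620 × (-15.1%) = -29.6%.

-29.6%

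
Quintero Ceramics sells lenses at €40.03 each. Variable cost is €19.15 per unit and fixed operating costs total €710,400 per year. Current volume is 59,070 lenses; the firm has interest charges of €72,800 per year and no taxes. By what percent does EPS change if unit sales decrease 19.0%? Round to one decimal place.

At 59,070 units, contribution = 59,070 × €20.88 = €1,233,381.60.
EBIT = €1,233,381.60 − €710,400 = €522,981.60.
After interest of €72,800.00, pre-tax earnings = €450,181.60.
DCL = total CM / (EBIT − I) = €1,233,381.60 / €450,181.60 = 2.7397.
EPS therefore changes by 2.7397 × (-19.0%) = -52.1%.

-52.1%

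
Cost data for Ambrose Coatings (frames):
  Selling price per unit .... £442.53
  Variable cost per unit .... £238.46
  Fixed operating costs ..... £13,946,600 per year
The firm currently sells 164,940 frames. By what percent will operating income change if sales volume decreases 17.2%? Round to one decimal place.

-29.4%

At 164,940 units, contribution = 164,940 × £204.07 = £33,659,305.80.
Operating income = contribution − fixed costs = £33,659,305.80 − £13,946,600 = £19,712,705.80.
Degree of operating leverage = £33,659,305.80 / £19,712,705.80 = 1.7075.
So EBIT moves 1.7075 × (-17.2%) = -29.4%.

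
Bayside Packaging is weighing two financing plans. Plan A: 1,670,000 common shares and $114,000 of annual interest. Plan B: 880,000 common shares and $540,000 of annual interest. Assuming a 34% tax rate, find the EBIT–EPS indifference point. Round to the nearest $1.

At indifference, (EBIT − 114,000)(1 − t)/1,670,000 = (EBIT − 540,000)(1 − t)/880,000.
The (1 − t) factor cancels: (EBIT − 114,000) × 880,000 = (EBIT − 540,000) × 1,670,000.
Solving, EBIT = (540,000·1,670,000 − 114,000·880,000) / (1,670,000 − 880,000) = 801,480,000,000 / 790,000 = 1,014,531.65.

$1,014,532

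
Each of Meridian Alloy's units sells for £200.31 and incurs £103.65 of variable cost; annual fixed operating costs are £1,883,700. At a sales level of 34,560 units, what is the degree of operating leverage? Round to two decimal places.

2.29

At 34,560 units, contribution = 34,560 × £96.66 = £3,340,569.60.
EBIT = £3,340,569.60 − £1,883,700 = £1,456,869.60.
Degree of operating leverage = £3,340,569.60 / £1,456,869.60 = 2.2930.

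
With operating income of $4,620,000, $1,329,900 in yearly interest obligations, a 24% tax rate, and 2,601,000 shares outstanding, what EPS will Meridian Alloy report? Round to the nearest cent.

$0.96

Interest = $1,329,900.00, so EBT = $4,620,000 − $1,329,900.00 = $3,290,100.00.
After tax at 24%: net income = $3,290,100.00 × 0.76 = $2,500,476.00.
EPS = $2,500,476.00 ÷ 2,601,000 = $0.96.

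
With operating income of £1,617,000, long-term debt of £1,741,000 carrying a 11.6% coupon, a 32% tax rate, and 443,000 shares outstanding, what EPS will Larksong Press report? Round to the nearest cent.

£2.17

Interest = £201,956.00, so EBT = £1,617,000 − £201,956.00 = £1,415,044.00.
After tax at 32%: net income = £1,415,044.00 × 0.68 = £962,229.92.
EPS = £962,229.92 ÷ 443,000 = £2.17.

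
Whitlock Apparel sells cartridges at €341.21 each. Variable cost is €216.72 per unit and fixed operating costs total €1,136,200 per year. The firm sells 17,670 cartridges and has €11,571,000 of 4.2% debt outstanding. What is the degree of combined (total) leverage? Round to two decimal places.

3.81

Contribution at this volume is 17,670 × €124.49 = €2,199,738.30.
Operating income = contribution − fixed costs = €2,199,738.30 − €1,136,200 = €1,063,538.30. Interest = €485,982.00.
DOL = €2,199,738.30 ÷ €1,063,538.30 = 2.0683; DFL = €1,063,538.30 ÷ €577,556.30 = 1.8414.
DCL = DOL × DFL = 2.0683 × 1.8414 = 3.8086.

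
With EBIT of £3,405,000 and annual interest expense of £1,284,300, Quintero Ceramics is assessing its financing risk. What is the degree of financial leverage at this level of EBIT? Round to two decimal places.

Annual interest charges come to £1,284,300.00.
DFL = EBIT ÷ (EBIT − I) = £3,405,000 ÷ (£3,405,000 − £1,284,300.00) = £3,405,000 ÷ £2,120,700.00 = 1.6056.

1.61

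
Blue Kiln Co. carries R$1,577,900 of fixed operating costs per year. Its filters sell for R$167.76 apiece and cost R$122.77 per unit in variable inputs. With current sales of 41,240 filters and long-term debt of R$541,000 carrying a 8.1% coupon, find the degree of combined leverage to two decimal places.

7.94

At 41,240 units, contribution = 41,240 × R$44.99 = R$1,855,387.60.
Subtracting fixed costs: EBIT = R$1,855,387.60 − R$1,577,900 = R$277,487.60. Interest = R$43,821.00, so EBIT − I = R$233,666.60.
DCL = contribution ÷ (EBIT − I) = R$1,855,387.60 ÷ R$233,666.60 = 7.9403.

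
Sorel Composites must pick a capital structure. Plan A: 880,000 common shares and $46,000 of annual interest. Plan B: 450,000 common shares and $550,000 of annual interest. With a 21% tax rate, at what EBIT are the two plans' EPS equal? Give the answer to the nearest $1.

$1,077,442

Set EPS_A = EPS_B: (EBIT − $46,000)(1 − 0.21) ÷ 880,000 = (EBIT − $550,000)(1 − 0.21) ÷ 450,000.
Cancelling (1 − t) and cross-multiplying: 450,000·(EBIT − 46,000) = 880,000·(EBIT − 550,000).
Solving, EBIT = (550,000·880,000 − 46,000·450,000) / (880,000 − 450,000) = 463,300,000,000 / 430,000 = 1,077,441.86.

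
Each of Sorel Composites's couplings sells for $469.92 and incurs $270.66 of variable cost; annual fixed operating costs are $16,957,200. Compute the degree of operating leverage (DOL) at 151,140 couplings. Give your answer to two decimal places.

Contribution at this volume is 151,140 × $199.26 = $30,116,156.40.
EBIT = $30,116,156.40 − $16,957,200 = $13,158,956.40.
So DOL = total CM / EBIT = $30,116,156.40 / $13,158,956.40 = 2.2886.

2.29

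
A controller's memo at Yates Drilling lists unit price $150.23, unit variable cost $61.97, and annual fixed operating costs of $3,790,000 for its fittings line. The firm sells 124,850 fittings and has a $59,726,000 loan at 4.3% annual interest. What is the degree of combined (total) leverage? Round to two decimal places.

2.36

Contribution at this volume is 124,850 × $88.26 = $11,019,261.00.
Operating income = contribution − fixed costs = $11,019,261.00 − $3,790,000 = $7,229,261.00. Interest = $2,568,218.00.
DOL = $11,019,261.00 ÷ $7,229,261.00 = 1.5243; DFL = $7,229,261.00 ÷ $4,661,043.00 = 1.5510.
Combined leverage = 1.5243 × 1.5510 = 2.3642.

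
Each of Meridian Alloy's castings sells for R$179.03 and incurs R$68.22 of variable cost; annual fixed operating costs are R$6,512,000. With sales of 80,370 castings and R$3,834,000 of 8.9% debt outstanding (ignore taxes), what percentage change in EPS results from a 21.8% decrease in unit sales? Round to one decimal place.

-94.6%

At 80,370 units, contribution = 80,370 × R$110.81 = R$8,905,799.70.
EBIT = R$8,905,799.70 − R$6,512,000 = R$2,393,799.70.
After interest of R$341,226.00, pre-tax earnings = R$2,052,573.70.
Degree of combined leverage = contribution ÷ (EBIT − I) = R$8,905,799.70 ÷ R$2,052,573.70 = 4.3388.
%ΔEPS = DCL × %ΔSales = 4.3388 × -21.8% = -94.6%.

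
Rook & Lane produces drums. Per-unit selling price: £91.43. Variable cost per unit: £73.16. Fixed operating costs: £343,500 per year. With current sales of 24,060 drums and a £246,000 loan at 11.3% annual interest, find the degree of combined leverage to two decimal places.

Total contribution margin = 24,060 × £18.27 = £439,576.20.
Operating income = contribution − fixed costs = £439,576.20 − £343,500 = £96,076.20. Interest = £27,798.00.
DOL = £439,576.20 ÷ £96,076.20 = 4.5753; DFL = £96,076.20 ÷ £68,278.20 = 1.4071.
Combined leverage = 4.5753 × 1.4071 = 6.4379.

6.44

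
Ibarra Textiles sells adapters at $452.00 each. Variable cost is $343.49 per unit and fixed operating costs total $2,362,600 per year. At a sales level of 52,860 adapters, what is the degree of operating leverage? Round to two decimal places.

Total contribution margin = 52,860 × $108.51 = $5,735,838.60.
Subtracting fixed costs: EBIT = $5,735,838.60 − $2,362,600 = $3,373,238.60.
Degree of operating leverage = $5,735,838.60 / $3,373,238.60 = 1.7004.

1.70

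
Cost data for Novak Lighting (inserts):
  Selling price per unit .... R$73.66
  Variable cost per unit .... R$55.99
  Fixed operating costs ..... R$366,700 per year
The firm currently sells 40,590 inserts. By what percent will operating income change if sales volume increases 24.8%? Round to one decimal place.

At 40,590 units, contribution = 40,590 × R$17.67 = R$717,225.30.
EBIT = R$717,225.30 − R$366,700 = R$350,525.30.
So DOL = total CM / EBIT = R$717,225.30 / R$350,525.30 = 2.0461.
Operating income changes by 2.0461 × +24.8% = +50.7%.

+50.7%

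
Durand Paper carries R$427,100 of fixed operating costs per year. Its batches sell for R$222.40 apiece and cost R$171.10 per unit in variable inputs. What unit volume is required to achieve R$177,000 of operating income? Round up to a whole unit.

Unit CM = price − variable cost = R$222.40 − R$171.10 = R$51.30.
Units = (FC + target) / CM = (R$427,100 + R$177,000) / R$51.30 = 11,775.83, so 11,776 batches.

11,776 batches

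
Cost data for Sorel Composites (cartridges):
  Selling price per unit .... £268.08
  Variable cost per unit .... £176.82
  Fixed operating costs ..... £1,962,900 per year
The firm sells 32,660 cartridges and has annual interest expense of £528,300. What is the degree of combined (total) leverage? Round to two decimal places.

6.09

Total contribution margin = 32,660 × £91.26 = £2,980,551.60.
Subtracting fixed costs: EBIT = £2,980,551.60 − £1,962,900 = £1,017,651.60. Interest = £528,300.00, so EBIT − I = £489,351.60.
DCL = contribution ÷ (EBIT − I) = £2,980,551.60 ÷ £489,351.60 = 6.0908.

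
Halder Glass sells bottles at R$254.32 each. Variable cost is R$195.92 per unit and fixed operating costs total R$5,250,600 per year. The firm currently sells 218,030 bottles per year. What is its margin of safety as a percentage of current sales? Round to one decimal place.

Contribution margin per unit = R$254.32 − R$195.92 = R$58.40. Break-even units = R$5,250,600 ÷ R$58.40 = 89,907.53; break-even revenue = 89,907.53 × R$254.32 = R$22,865,284.11.
Current sales = 218,030 × R$254.32 = R$55,449,389.60.
Margin of safety = (R$55,449,389.60 − R$22,865,284.11) ÷ R$55,449,389.60 = 58.8%.

58.8%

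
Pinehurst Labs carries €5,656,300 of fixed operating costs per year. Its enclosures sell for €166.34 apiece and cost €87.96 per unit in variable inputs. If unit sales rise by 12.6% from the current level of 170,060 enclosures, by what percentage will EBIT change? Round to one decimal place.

Total contribution margin = 170,060 × €78.38 = €13,329,302.80.
Subtracting fixed costs: EBIT = €13,329,302.80 − €5,656,300 = €7,673,002.80.
So DOL = total CM / EBIT = €13,329,302.80 / €7,673,002.80 = 1.7372.
Operating income changes by 1.7372 × +12.6% = +21.9%.

+21.9%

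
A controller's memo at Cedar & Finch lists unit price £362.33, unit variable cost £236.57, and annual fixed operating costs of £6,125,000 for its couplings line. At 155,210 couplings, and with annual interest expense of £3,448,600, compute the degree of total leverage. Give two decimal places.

1.96

Total contribution margin = 155,210 × £125.76 = £19,519,209.60.
Subtracting fixed costs: EBIT = £19,519,209.60 − £6,125,000 = £13,394,209.60. Interest = £3,448,600.00, so EBIT − I = £9,945,609.60.
Degree of total leverage = total CM / (EBIT − interest) = £19,519,209.60 / £9,945,609.60 = 1.9626.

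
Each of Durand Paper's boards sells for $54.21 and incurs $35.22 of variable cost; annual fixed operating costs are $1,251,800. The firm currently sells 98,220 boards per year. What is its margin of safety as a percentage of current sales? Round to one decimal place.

Contribution margin per unit = $54.21 − $35.22 = $18.99. Break-even units = $1,251,800 ÷ $18.99 = 65,918.90; break-even revenue = 65,918.90 × $54.21 = $3,573,463.82.
Actual sales revenue = 98,220 × $54.21 = $5,324,506.20.
Margin of safety = ($5,324,506.20 − $3,573,463.82) ÷ $5,324,506.20 = 32.9%.

32.9%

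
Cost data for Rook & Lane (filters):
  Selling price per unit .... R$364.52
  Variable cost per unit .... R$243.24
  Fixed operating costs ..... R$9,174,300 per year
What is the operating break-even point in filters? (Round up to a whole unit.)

75,646 filters

Each unit contributes R$364.52 − R$243.24 = R$121.28.
Break-even volume = fixed costs ÷ CM per unit = R$9,174,300 ÷ R$121.28 = 75,645.61, so 75,646 filters.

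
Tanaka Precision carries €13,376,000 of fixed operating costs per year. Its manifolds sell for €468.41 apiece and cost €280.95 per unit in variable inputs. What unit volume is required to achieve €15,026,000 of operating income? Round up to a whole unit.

151,510 manifolds

Contribution margin per unit = €468.41 − €280.95 = €187.46.
Need Q such that Q × €187.46 − €13,376,000 = €15,026,000, i.e. Q = €28,402,000 / €187.46 = 151,509.66 → 151,510.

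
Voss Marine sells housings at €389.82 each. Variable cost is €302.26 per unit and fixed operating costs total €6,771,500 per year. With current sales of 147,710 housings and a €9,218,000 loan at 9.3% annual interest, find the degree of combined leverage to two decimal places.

At 147,710 units, contribution = 147,710 × €87.56 = €12,933,487.60.
Subtracting fixed costs: EBIT = €12,933,487.60 − €6,771,500 = €6,161,987.60. Interest = €857,274.00.
DOL = €12,933,487.60 ÷ €6,161,987.60 = 2.0989; DFL = €6,161,987.60 ÷ €5,304,713.60 = 1.1616.
DCL = DOL × DFL = 2.0989 × 1.1616 = 2.4381.

2.44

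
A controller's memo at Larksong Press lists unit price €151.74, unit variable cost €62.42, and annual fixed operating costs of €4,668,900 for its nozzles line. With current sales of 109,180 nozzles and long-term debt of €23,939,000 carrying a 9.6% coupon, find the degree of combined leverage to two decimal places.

3.50

Total contribution margin = 109,180 × €89.32 = €9,751,957.60.
Operating income = contribution − fixed costs = €9,751,957.60 − €4,668,900 = €5,083,057.60. Interest = €2,298,144.00, so EBIT − I = €2,784,913.60.
DCL = contribution ÷ (EBIT − I) = €9,751,957.60 ÷ €2,784,913.60 = 3.5017.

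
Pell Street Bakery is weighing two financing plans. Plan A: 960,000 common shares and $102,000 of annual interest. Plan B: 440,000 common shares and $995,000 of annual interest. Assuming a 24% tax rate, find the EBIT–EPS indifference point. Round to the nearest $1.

Set EPS_A = EPS_B: (EBIT − $102,000)(1 − 0.24) ÷ 960,000 = (EBIT − $995,000)(1 − 0.24) ÷ 440,000.
The (1 − t) factor cancels: (EBIT − 102,000) × 440,000 = (EBIT − 995,000) × 960,000.
Solving, EBIT = (995,000·960,000 − 102,000·440,000) / (960,000 − 440,000) = 910,320,000,000 / 520,000 = 1,750,615.38.

$1,750,615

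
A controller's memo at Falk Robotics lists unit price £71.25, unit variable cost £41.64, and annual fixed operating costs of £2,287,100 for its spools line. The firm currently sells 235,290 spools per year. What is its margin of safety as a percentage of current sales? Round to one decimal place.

Contribution margin per unit = £71.25 − £41.64 = £29.61. Break-even units = £2,287,100 ÷ £29.61 = 77,240.80; break-even revenue = 77,240.80 × £71.25 = £5,503,406.79.
Actual sales revenue = 235,290 × £71.25 = £16,764,412.50.
Margin of safety = (£16,764,412.50 − £5,503,406.79) ÷ £16,764,412.50 = 67.2%.

67.2%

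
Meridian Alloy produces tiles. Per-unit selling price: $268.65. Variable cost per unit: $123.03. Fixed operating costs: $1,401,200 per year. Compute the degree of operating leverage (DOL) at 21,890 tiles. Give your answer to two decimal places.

At 21,890 units, contribution = 21,890 × $145.62 = $3,187,621.80.
Subtracting fixed costs: EBIT = $3,187,621.80 − $1,401,200 = $1,786,421.80.
Degree of operating leverage = $3,187,621.80 / $1,786,421.80 = 1.7844.

1.78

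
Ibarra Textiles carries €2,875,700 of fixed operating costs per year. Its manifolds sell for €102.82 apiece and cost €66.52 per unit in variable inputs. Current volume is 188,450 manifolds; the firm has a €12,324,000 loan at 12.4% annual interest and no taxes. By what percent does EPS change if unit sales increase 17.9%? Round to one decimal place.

+50.2%

At 188,450 units, contribution = 188,450 × €36.30 = €6,840,735.00.
Operating income = contribution − fixed costs = €6,840,735.00 − €2,875,700 = €3,965,035.00.
After interest of €1,528,176.00, pre-tax earnings = €2,436,859.00.
Degree of combined leverage = contribution ÷ (EBIT − I) = €6,840,735.00 ÷ €2,436,859.00 = 2.8072.
EPS therefore changes by 2.8072 × (+17.9%) = +50.2%.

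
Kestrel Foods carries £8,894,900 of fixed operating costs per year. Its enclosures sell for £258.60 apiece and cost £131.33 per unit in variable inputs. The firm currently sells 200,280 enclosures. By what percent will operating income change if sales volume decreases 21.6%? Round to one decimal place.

Total contribution margin = 200,280 × £127.27 = £25,489,635.60.
Subtracting fixed costs: EBIT = £25,489,635.60 − £8,894,900 = £16,594,735.60.
Degree of operating leverage = £25,489,635.60 / £16,594,735.60 = 1.5360.
%ΔEBIT = DOL × %ΔSales = 1.5360 × -21.6% = -33.2%.

-33.2%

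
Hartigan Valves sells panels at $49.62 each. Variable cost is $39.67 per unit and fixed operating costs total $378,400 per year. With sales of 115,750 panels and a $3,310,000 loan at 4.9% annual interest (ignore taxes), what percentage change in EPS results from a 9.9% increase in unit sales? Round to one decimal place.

+18.7%

Total contribution margin = 115,750 × $9.95 = $1,151,712.50.
Operating income = contribution − fixed costs = $1,151,712.50 − $378,400 = $773,312.50.
Interest = $162,190.00, so EBIT − I = $611,122.50.
DCL = total CM / (EBIT − I) = $1,151,712.50 / $611,122.50 = 1.8846.
%ΔEPS = DCL × %ΔSales = 1.8846 × +9.9% = +18.7%.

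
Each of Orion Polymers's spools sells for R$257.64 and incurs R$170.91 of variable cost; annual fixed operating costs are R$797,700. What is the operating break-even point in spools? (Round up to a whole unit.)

Each unit contributes R$257.64 − R$170.91 = R$86.73.
Break-even volume = fixed costs ÷ CM per unit = R$797,700 ÷ R$86.73 = 9,197.51, so 9,198 spools.

9,198 spools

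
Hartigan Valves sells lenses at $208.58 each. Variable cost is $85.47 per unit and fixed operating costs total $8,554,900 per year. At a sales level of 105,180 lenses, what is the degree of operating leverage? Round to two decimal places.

2.95

Total contribution margin = 105,180 × $123.11 = $12,948,709.80.
Subtracting fixed costs: EBIT = $12,948,709.80 − $8,554,900 = $4,393,809.80.
Degree of operating leverage = $12,948,709.80 / $4,393,809.80 = 2.9470.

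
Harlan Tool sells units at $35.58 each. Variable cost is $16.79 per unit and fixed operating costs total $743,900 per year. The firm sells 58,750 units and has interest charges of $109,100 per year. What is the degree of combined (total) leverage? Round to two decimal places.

Contribution at this volume is 58,750 × $18.79 = $1,103,912.50.
Subtracting fixed costs: EBIT = $1,103,912.50 − $743,900 = $360,012.50. Interest = $109,100.00, so EBIT − I = $250,912.50.
Degree of total leverage = total CM / (EBIT − interest) = $1,103,912.50 / $250,912.50 = 4.3996.

4.40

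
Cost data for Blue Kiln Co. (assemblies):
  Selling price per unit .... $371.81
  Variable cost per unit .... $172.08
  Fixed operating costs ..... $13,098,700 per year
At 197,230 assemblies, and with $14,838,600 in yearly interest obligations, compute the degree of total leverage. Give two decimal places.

3.44

Contribution at this volume is 197,230 × $199.73 = $39,392,747.90.
Operating income = contribution − fixed costs = $39,392,747.90 − $13,098,700 = $26,294,047.90. Interest = $14,838,600.00, so EBIT − I = $11,455,447.90.
Degree of total leverage = total CM / (EBIT − interest) = $39,392,747.90 / $11,455,447.90 = 3.4388.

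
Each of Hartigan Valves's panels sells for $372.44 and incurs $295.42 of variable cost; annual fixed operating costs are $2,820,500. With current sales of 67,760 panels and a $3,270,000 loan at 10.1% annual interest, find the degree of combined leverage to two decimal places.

2.52

At 67,760 units, contribution = 67,760 × $77.02 = $5,218,875.20.
Subtracting fixed costs: EBIT = $5,218,875.20 − $2,820,500 = $2,398,375.20. Interest = $330,270.00.
DOL = $5,218,875.20 ÷ $2,398,375.20 = 2.1760; DFL = $2,398,375.20 ÷ $2,068,105.20 = 1.1597.
DCL = DOL × DFL = 2.1760 × 1.1597 = 2.5235.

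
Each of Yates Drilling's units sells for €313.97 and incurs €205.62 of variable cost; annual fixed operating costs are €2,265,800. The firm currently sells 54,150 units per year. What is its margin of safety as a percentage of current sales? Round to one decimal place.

Each unit contributes €313.97 − €205.62 = €108.35. Break-even units = €2,265,800 ÷ €108.35 = 20,911.86; break-even revenue = 20,911.86 × €313.97 = €6,565,696.59.
Current sales = 54,150 × €313.97 = €17,001,475.50.
Margin of safety = (€17,001,475.50 − €6,565,696.59) ÷ €17,001,475.50 = 61.4%.

61.4%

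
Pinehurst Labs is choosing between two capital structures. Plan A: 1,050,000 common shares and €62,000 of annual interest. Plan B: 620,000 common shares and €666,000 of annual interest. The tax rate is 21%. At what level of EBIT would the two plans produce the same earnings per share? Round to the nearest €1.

€1,536,884

At indifference, (EBIT − 62,000)(1 − t)/1,050,000 = (EBIT − 666,000)(1 − t)/620,000.
The (1 − t) factor cancels: (EBIT − 62,000) × 620,000 = (EBIT − 666,000) × 1,050,000.
EBIT × (1,050,000 − 620,000) = 666,000 × 1,050,000 − 62,000 × 620,000 = 660,860,000,000, so EBIT = 660,860,000,000 ÷ 430,000 = 1,536,883.72.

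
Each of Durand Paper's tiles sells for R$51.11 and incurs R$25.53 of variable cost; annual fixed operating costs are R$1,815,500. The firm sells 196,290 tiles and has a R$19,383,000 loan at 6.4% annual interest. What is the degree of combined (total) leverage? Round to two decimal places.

2.56

Contribution at this volume is 196,290 × R$25.58 = R$5,021,098.20.
Operating income = contribution − fixed costs = R$5,021,098.20 − R$1,815,500 = R$3,205,598.20. Interest = R$1,240,512.00, so EBIT − I = R$1,965,086.20.
DCL = contribution ÷ (EBIT − I) = R$5,021,098.20 ÷ R$1,965,086.20 = 2.5552.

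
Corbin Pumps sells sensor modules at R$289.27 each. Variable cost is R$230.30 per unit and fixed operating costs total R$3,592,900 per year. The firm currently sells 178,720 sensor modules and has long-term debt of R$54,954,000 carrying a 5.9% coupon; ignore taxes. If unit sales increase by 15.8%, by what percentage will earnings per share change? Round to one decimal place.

At 178,720 units, contribution = 178,720 × R$58.97 = R$10,539,118.40.
EBIT = R$10,539,118.40 − R$3,592,900 = R$6,946,218.40.
After interest of R$3,242,286.00, pre-tax earnings = R$3,703,932.40.
Degree of combined leverage = contribution ÷ (EBIT − I) = R$10,539,118.40 ÷ R$3,703,932.40 = 2.8454.
%ΔEPS = DCL × %ΔSales = 2.8454 × +15.8% = +45.0%.

+45.0%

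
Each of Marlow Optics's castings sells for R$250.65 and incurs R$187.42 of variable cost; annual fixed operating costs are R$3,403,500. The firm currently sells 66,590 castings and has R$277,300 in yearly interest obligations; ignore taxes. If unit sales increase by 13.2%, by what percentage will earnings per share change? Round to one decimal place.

+104.9%

At 66,590 units, contribution = 66,590 × R$63.23 = R$4,210,485.70.
Subtracting fixed costs: EBIT = R$4,210,485.70 − R$3,403,500 = R$806,985.70.
After interest of R$277,300.00, pre-tax earnings = R$529,685.70.
Degree of combined leverage = contribution ÷ (EBIT − I) = R$4,210,485.70 ÷ R$529,685.70 = 7.9490.
EPS therefore changes by 7.9490 × (+13.2%) = +104.9%.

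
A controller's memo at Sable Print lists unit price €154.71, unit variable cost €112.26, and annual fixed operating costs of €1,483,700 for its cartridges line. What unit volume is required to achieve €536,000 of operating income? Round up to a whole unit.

47,579 cartridges

Unit CM = price − variable cost = €154.71 − €112.26 = €42.45.
Need Q such that Q × €42.45 − €1,483,700 = €536,000, i.e. Q = €2,019,700 / €42.45 = 47,578.33 → 47,579.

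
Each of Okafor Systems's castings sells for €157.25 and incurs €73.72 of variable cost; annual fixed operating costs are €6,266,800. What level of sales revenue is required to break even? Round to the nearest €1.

€11,797,609

Contribution margin per unit = €157.25 − €73.72 = €83.53, a CM ratio of €83.53 ÷ €157.25 = 0.5312.
Break-even revenue = fixed costs × price ÷ CM = €6,266,800 × €157.25 ÷ €83.53 = €11,797,609.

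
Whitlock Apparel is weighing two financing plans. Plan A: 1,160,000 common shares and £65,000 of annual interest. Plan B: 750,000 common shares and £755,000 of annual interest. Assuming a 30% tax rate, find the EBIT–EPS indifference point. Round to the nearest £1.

At indifference, (EBIT − 65,000)(1 − t)/1,160,000 = (EBIT − 755,000)(1 − t)/750,000.
Cancelling (1 − t) and cross-multiplying: 750,000·(EBIT − 65,000) = 1,160,000·(EBIT − 755,000).
EBIT × (1,160,000 − 750,000) = 755,000 × 1,160,000 − 65,000 × 750,000 = 827,050,000,000, so EBIT = 827,050,000,000 ÷ 410,000 = 2,017,195.12.

£2,017,195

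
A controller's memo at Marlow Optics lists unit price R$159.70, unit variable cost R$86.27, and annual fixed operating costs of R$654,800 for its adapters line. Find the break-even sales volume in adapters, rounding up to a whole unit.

8,918 adapters

Contribution margin per unit = R$159.70 − R$86.27 = R$73.43.
Units to break even: R$654,800 ÷ R$73.43 = 8,917.34, rounded up to 8,918.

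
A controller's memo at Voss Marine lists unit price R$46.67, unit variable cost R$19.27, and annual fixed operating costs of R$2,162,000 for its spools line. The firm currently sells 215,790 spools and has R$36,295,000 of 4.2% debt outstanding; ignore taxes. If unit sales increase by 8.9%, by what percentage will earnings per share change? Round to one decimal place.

Total contribution margin = 215,790 × R$27.40 = R$5,912,646.00.
Subtracting fixed costs: EBIT = R$5,912,646.00 − R$2,162,000 = R$3,750,646.00.
After interest of R$1,524,390.00, pre-tax earnings = R$2,226,256.00.
DCL = total CM / (EBIT − I) = R$5,912,646.00 / R$2,226,256.00 = 2.6559.
EPS therefore changes by 2.6559 × (+8.9%) = +23.6%.

+23.6%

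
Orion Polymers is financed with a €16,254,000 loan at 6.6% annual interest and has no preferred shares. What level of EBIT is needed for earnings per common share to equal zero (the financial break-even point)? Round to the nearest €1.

€1,072,764

Annual interest = 6.6% × €16,254,000 = €1,072,764.00.
Without preferred stock the financial break-even is simply EBIT = interest = €1,072,764.00.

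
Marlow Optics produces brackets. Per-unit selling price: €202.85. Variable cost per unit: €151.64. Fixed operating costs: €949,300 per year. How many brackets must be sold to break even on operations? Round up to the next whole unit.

18,538 brackets

Contribution margin per unit = €202.85 − €151.64 = €51.21.
Break-even Q = €949,300 / €51.21 = 18,537.40 → 18,538 brackets.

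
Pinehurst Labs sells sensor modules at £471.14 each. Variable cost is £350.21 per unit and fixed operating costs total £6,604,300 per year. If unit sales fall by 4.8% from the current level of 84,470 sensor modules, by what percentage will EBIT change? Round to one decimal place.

Contribution at this volume is 84,470 × £120.93 = £10,214,957.10.
EBIT = £10,214,957.10 − £6,604,300 = £3,610,657.10.
DOL = contribution ÷ EBIT = £10,214,957.10 ÷ £3,610,657.10 = 2.8291.
Operating income changes by 2.8291 × -4.8% = -13.6%.

-13.6%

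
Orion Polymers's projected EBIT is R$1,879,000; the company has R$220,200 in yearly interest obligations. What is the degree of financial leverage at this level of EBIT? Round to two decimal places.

1.13

Annual interest charges come to R$220,200.00.
DFL = EBIT ÷ (EBIT − I) = R$1,879,000 ÷ (R$1,879,000 − R$220,200.00) = R$1,879,000 ÷ R$1,658,800.00 = 1.1327.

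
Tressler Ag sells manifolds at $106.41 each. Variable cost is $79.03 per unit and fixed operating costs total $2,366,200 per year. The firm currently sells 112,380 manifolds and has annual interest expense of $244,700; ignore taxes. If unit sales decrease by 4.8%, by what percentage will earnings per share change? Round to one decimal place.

Total contribution margin = 112,380 × $27.38 = $3,076,964.40.
Operating income = contribution − fixed costs = $3,076,964.40 − $2,366,200 = $710,764.40.
After interest of $244,700.00, pre-tax earnings = $466,064.40.
DCL = total CM / (EBIT − I) = $3,076,964.40 / $466,064.40 = 6.6020.
EPS therefore changes by 6.6020 × (-4.8%) = -31.7%.

-31.7%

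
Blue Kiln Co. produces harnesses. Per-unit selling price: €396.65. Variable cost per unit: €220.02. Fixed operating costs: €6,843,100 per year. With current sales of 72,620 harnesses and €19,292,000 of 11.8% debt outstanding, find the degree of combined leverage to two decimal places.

Contribution at this volume is 72,620 × €176.63 = €12,826,870.60.
Operating income = contribution − fixed costs = €12,826,870.60 − €6,843,100 = €5,983,770.60. Interest = €2,276,456.00.
DOL = €12,826,870.60 ÷ €5,983,770.60 = 2.1436; DFL = €5,983,770.60 ÷ €3,707,314.60 = 1.6140.
Combined leverage = 2.1436 × 1.6140 = 3.4598.

3.46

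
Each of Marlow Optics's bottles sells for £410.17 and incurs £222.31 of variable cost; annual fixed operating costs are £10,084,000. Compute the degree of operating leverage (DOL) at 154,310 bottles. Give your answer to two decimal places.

1.53

Total contribution margin = 154,310 × £187.86 = £28,988,676.60.
EBIT = £28,988,676.60 − £10,084,000 = £18,904,676.60.
So DOL = total CM / EBIT = £28,988,676.60 / £18,904,676.60 = 1.5334.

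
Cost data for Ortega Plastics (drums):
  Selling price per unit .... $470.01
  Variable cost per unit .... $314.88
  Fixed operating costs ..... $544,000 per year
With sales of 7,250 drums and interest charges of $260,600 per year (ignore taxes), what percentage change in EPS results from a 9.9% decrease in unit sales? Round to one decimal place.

Contribution at this volume is 7,250 × $155.13 = $1,124,692.50.
Operating income = contribution − fixed costs = $1,124,692.50 − $544,000 = $580,692.50.
Interest = $260,600.00, so EBIT − I = $320,092.50.
Degree of combined leverage = contribution ÷ (EBIT − I) = $1,124,692.50 ÷ $320,092.50 = 3.5136.
EPS therefore changes by 3.5136 × (-9.9%) = -34.8%.

-34.8%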